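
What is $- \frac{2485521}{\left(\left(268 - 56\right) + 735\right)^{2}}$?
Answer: $- \frac{2485521}{896809} \approx -2.7715$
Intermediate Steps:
$- \frac{2485521}{\left(\left(268 - 56\right) + 735\right)^{2}} = - \frac{2485521}{\left(212 + 735\right)^{2}} = - \frac{2485521}{947^{2}} = - \frac{2485521}{896809}$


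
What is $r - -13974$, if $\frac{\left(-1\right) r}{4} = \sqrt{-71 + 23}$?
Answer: $13974 - 16 i \sqrt{3} \approx 13974.0 - 27.713 i$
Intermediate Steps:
$r = - 16 i \sqrt{3}$ ($r = - 4 \sqrt{-71 + 23} = - 4 \sqrt{-48} = - 4 \cdot 4 i \sqrt{3} = - 16 i \sqrt{3} \approx - 27.713 i$)
$r - -13974 = - 16 i \sqrt{3} - -13974 = - 16 i \sqrt{3} + 13974 = 13974 - 16 i \sqrt{3}$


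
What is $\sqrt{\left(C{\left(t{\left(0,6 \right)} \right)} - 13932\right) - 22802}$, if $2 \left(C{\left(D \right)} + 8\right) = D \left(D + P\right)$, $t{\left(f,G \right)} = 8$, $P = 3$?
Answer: $i \sqrt{36698} \approx 191.57 i$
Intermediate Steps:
$C{\left(D \right)} = -8 + \frac{D \left(3 + D\right)}{2}$ ($C{\left(D \right)} = -8 + \frac{D \left(D + 3\right)}{2} = -8 + \frac{D \left(3 + D\right)}{2}$)
$\sqrt{\left(C{\left(t{\left(0,6 \right)} \right)} - 13932\right) - 22802} = \sqrt{\left(\left(-8 + \frac{8^{2}}{2} + \frac{3}{2} \cdot 8\right) - 13932\right) - 22802} = \sqrt{\left(\left(-8 + \frac{1}{2} \cdot 64 + 12\right) - 13932\right) - 22802} = \sqrt{\left(\left(-8 + 32 + 12\right) - 13932\right) - 22802} = \sqrt{\left(36 - 13932\right) - 22802} = \sqrt{-13896 - 22802} = \sqrt{-36698} = i \sqrt{36698}$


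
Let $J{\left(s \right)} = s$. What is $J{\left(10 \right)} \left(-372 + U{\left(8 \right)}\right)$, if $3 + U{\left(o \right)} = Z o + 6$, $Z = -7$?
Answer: $-4250$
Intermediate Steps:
$U{\left(o \right)} = 3 - 7 o$ ($U{\left(o \right)} = -3 - \left(-6 + 7 o\right) = 3 - 7 o$)
$J{\left(10 \right)} \left(-372 + U{\left(8 \right)}\right) = 10 \left(-372 + \left(3 - 56\right)\right) = 10 \left(-372 - 53\right) = 10 \left(-425\right) = -4250$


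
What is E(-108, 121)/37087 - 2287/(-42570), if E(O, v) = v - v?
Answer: 2287/42570 ≈ 0.053723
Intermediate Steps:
E(O, v) = 0
E(-108, 121)/37087 - 2287/(-42570) = 0/37087 - 2287/(-42570) = 0*(1/37087) - 2287*(-1/42570) = 0 + 2287/42570 = 2287/42570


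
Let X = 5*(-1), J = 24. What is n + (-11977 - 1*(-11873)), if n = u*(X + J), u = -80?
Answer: -1624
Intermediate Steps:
X = -5
n = -1520 (n = -80*(-5 + 24) = -80*19 = -1520)
n + (-11977 - 1*(-11873)) = -1520 + (-11977 - 1*(-11873)) = -1520 + (-11977 + 11873) = -1520 - 104 = -1624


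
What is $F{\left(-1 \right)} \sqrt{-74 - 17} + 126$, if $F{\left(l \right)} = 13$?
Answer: $126 + 13 i \sqrt{91} \approx 126.0 + 124.01 i$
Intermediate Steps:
$F{\left(-1 \right)} \sqrt{-74 - 17} + 126 = 13 \sqrt{-74 - 17} + 126 = 13 \sqrt{-91} + 126 = 13 i \sqrt{91} + 126 = 126 + 13 i \sqrt{91}$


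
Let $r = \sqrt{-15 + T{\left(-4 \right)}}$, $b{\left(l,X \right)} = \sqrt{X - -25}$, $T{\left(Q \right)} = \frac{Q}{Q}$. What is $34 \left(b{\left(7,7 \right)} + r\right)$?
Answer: $136 \sqrt{2} + 34 i \sqrt{14} \approx 192.33 + 127.22 i$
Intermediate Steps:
$T{\left(Q \right)} = 1$
$b{\left(l,X \right)} = \sqrt{25 + X}$ ($b{\left(l,X \right)} = \sqrt{X + 25} = \sqrt{25 + X}$)
$r = i \sqrt{14}$ ($r = \sqrt{-15 + 1} = \sqrt{-14} = i \sqrt{14} \approx 3.7417 i$)
$34 \left(b{\left(7,7 \right)} + r\right) = 34 \left(\sqrt{25 + 7} + i \sqrt{14}\right) = 34 \left(\sqrt{32} + i \sqrt{14}\right) = 34 \left(4 \sqrt{2} + i \sqrt{14}\right) = 136 \sqrt{2} + 34 i \sqrt{14}$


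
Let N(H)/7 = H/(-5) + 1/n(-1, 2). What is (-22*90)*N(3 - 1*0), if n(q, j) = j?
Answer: 1386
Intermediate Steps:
N(H) = 7/2 - 7*H/5 (N(H) = 7*(H/(-5) + 1/2) = 7*(H*(-⅕) + 1*(½)) = 7*(-H/5 + ½) = 7*(½ - H/5) = 7/2 - 7*H/5)
(-22*90)*N(3 - 1*0) = (-22*90)*(7/2 - 7*(3 - 1*0)/5) = -1980*(7/2 - 7*(3 + 0)/5) = -1980*(7/2 - 7/5*3) = -1980*(7/2 - 21/5) = -1980*(-7/10) = 1386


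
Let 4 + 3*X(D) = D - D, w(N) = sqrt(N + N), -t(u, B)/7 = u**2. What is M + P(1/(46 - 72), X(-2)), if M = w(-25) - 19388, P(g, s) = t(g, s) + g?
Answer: -13106321/676 + 5*I*sqrt(2) ≈ -19388.0 + 7.0711*I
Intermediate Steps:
t(u, B) = -7*u**2
w(N) = sqrt(2)*sqrt(N) (w(N) = sqrt(2*N) = sqrt(2)*sqrt(N))
X(D) = -4/3 (X(D) = -4/3 + (D - D)/3 = -4/3 + (1/3)*0 = -4/3 + 0 = -4/3)
P(g, s) = g - 7*g**2 (P(g, s) = -7*g**2 + g = g - 7*g**2)
M = -19388 + 5*I*sqrt(2) (M = sqrt(2)*sqrt(-25) - 19388 = sqrt(2)*(5*I) - 19388 = 5*I*sqrt(2) - 19388 = -19388 + 5*I*sqrt(2) ≈ -19388.0 + 7.0711*I)
M + P(1/(46 - 72), X(-2)) = (-19388 + 5*I*sqrt(2)) + (1 - 7/(46 - 72))/(46 - 72) = (-19388 + 5*I*sqrt(2)) + (1 - 7/(-26))/(-26) = (-19388 + 5*I*sqrt(2)) - (1 - 7*(-1/26))/26 = (-19388 + 5*I*sqrt(2)) - (1 + 7/26)/26 = (-19388 + 5*I*sqrt(2)) - 1/26*33/26 = (-19388 + 5*I*sqrt(2)) - 33/676 = -13106321/676 + 5*I*sqrt(2)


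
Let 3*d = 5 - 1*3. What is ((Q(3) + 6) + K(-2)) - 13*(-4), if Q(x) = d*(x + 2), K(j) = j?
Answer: 178/3 ≈ 59.333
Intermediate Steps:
d = ⅔ (d = (5 - 1*3)/3 = (5 - 3)/3 = (⅓)*2 = ⅔ ≈ 0.66667)
Q(x) = 4/3 + 2*x/3 (Q(x) = 2*(x + 2)/3 = 2*(2 + x)/3 = 4/3 + 2*x/3)
((Q(3) + 6) + K(-2)) - 13*(-4) = (((4/3 + (⅔)*3) + 6) - 2) - 13*(-4) = (((4/3 + 2) + 6) - 2) + 52 = ((10/3 + 6) - 2) + 52 = (28/3 - 2) + 52 = 22/3 + 52 = 178/3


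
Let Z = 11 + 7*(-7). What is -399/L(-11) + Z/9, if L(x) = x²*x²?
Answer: -559949/131769 ≈ -4.2495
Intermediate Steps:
Z = -38 (Z = 11 - 49 = -38)
L(x) = x⁴
-399/L(-11) + Z/9 = -399/((-11)⁴) - 38/9 = -399/14641 - 38*⅑ = -399*1/14641 - 38/9 = -399/14641 - 38/9 = -559949/131769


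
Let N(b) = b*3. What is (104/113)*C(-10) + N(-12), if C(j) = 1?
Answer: -3964/113 ≈ -35.080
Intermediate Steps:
N(b) = 3*b
(104/113)*C(-10) + N(-12) = (104/113)*1 + 3*(-12) = (104*(1/113))*1 - 36 = (104/113)*1 - 36 = 104/113 - 36 = -3964/113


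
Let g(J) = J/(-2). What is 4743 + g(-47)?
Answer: 9533/2 ≈ 4766.5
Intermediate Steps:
g(J) = -J/2 (g(J) = J*(-½) = -J/2)
4743 + g(-47) = 4743 - ½*(-47) = 4743 + 47/2 = 9533/2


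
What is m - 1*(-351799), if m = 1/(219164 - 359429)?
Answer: 49345086734/140265 ≈ 3.5180e+5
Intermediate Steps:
m = -1/140265 (m = 1/(-140265) = -1/140265 ≈ -7.1294e-6)
m - 1*(-351799) = -1/140265 - 1*(-351799) = -1/140265 + 351799 = 49345086734/140265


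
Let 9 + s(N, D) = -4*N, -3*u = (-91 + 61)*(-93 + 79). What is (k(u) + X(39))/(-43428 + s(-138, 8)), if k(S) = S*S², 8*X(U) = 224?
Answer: 2743972/42885 ≈ 63.984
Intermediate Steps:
u = -140 (u = -(-91 + 61)*(-93 + 79)/3 = -(-10)*(-14) = -⅓*420 = -140)
X(U) = 28 (X(U) = (⅛)*224 = 28)
s(N, D) = -9 - 4*N
k(S) = S³
(k(u) + X(39))/(-43428 + s(-138, 8)) = ((-140)³ + 28)/(-43428 + (-9 - 4*(-138))) = (-2744000 + 28)/(-43428 + (-9 + 552)) = -2743972/(-43428 + 543) = -2743972/(-42885) = -2743972*(-1/42885) = 2743972/42885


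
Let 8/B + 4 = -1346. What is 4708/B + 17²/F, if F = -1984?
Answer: -1576238689/1984 ≈ -7.9448e+5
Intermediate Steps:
B = -4/675 (B = 8/(-4 - 1346) = 8/(-1350) = 8*(-1/1350) = -4/675 ≈ -0.0059259)
4708/B + 17²/F = 4708/(-4/675) + 17²/(-1984) = 4708*(-675/4) + 289*(-1/1984) = -794475 - 289/1984 = -1576238689/1984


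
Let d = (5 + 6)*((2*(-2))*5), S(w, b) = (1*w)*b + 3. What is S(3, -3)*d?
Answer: 1320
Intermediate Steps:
S(w, b) = 3 + b*w (S(w, b) = w*b + 3 = b*w + 3 = 3 + b*w)
d = -220 (d = 11*(-4*5) = 11*(-20) = -220)
S(3, -3)*d = (3 - 3*3)*(-220) = (3 - 9)*(-220) = -6*(-220) = 1320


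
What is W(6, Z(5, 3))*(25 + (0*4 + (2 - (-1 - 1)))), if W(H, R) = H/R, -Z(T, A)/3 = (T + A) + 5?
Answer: -58/13 ≈ -4.4615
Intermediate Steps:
Z(T, A) = -15 - 3*A - 3*T (Z(T, A) = -3*((T + A) + 5) = -3*((A + T) + 5) = -3*(5 + A + T) = -15 - 3*A - 3*T)
W(6, Z(5, 3))*(25 + (0*4 + (2 - (-1 - 1)))) = (6/(-15 - 3*3 - 3*5))*(25 + (0*4 + (2 - (-1 - 1)))) = (6/(-15 - 9 - 15))*(25 + (0 + (2 - 1*(-2)))) = (6/(-39))*(25 + (0 + (2 + 2))) = (6*(-1/39))*(25 + (0 + 4)) = -2*(25 + 4)/13 = -2/13*29 = -58/13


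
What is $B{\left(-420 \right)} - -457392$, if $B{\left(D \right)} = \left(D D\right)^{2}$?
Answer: $31117417392$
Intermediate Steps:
$B{\left(D \right)} = D^{4}$ ($B{\left(D \right)} = \left(D^{2}\right)^{2} = D^{4}$)
$B{\left(-420 \right)} - -457392 = \left(-420\right)^{4} - -457392 = 31116960000 + 457392 = 31117417392$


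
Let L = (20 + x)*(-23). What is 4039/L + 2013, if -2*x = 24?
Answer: 366353/184 ≈ 1991.0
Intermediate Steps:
x = -12 (x = -½*24 = -12)
L = -184 (L = (20 - 12)*(-23) = 8*(-23) = -184)
4039/L + 2013 = 4039/(-184) + 2013 = 4039*(-1/184) + 2013 = -4039/184 + 2013 = 366353/184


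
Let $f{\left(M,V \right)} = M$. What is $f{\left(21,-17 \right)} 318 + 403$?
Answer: $7081$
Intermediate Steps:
$f{\left(21,-17 \right)} 318 + 403 = 21 \cdot 318 + 403 = 6678 + 403 = 7081$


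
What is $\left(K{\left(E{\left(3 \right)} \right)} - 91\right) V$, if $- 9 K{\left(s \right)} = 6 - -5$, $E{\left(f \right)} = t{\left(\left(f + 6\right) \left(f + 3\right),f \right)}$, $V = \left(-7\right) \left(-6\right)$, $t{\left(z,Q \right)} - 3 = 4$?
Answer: $- \frac{11620}{3} \approx -3873.3$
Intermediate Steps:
$t{\left(z,Q \right)} = 7$ ($t{\left(z,Q \right)} = 3 + 4 = 7$)
$V = 42$
$E{\left(f \right)} = 7$
$K{\left(s \right)} = - \frac{11}{9}$ ($K{\left(s \right)} = - \frac{6 - -5}{9} = - \frac{6 + 5}{9} = \left(- \frac{1}{9}\right) 11 = - \frac{11}{9}$)
$\left(K{\left(E{\left(3 \right)} \right)} - 91\right) V = \left(- \frac{11}{9} - 91\right) 42 = \left(- \frac{830}{9}\right) 42 = - \frac{11620}{3}$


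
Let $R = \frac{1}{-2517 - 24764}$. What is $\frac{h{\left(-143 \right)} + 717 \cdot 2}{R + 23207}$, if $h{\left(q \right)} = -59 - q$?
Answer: $\frac{6902093}{105518361} \approx 0.065411$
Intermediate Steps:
$R = - \frac{1}{27281}$ ($R = \frac{1}{-27281} = - \frac{1}{27281} \approx -3.6656 \cdot 10^{-5}$)
$\frac{h{\left(-143 \right)} + 717 \cdot 2}{R + 23207} = \frac{\left(-59 - -143\right) + 717 \cdot 2}{- \frac{1}{27281} + 23207} = \frac{\left(-59 + 143\right) + 1434}{\frac{633110166}{27281}} = \left(84 + 1434\right) \frac{27281}{633110166} = 1518 \cdot \frac{27281}{633110166} = \frac{6902093}{105518361}$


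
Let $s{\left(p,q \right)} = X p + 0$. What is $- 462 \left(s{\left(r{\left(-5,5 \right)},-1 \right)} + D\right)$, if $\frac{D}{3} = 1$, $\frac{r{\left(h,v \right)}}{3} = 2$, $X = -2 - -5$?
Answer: $-9702$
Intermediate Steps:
$X = 3$ ($X = -2 + 5 = 3$)
$r{\left(h,v \right)} = 6$ ($r{\left(h,v \right)} = 3 \cdot 2 = 6$)
$D = 3$ ($D = 3 \cdot 1 = 3$)
$s{\left(p,q \right)} = 3 p$ ($s{\left(p,q \right)} = 3 p + 0 = 3 p$)
$- 462 \left(s{\left(r{\left(-5,5 \right)},-1 \right)} + D\right) = - 462 \left(3 \cdot 6 + 3\right) = - 462 \left(18 + 3\right) = \left(-462\right) 21 = -9702$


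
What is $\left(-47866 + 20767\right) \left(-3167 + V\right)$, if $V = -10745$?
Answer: $377001288$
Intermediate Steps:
$\left(-47866 + 20767\right) \left(-3167 + V\right) = \left(-47866 + 20767\right) \left(-3167 - 10745\right) = \left(-27099\right) \left(-13912\right) = 377001288$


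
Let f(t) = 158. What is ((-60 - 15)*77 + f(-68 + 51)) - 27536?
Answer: -33153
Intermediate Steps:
((-60 - 15)*77 + f(-68 + 51)) - 27536 = ((-60 - 15)*77 + 158) - 27536 = (-75*77 + 158) - 27536 = (-5775 + 158) - 27536 = -5617 - 27536 = -33153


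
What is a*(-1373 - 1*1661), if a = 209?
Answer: -634106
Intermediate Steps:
a*(-1373 - 1*1661) = 209*(-1373 - 1*1661) = 209*(-1373 - 1661) = 209*(-3034) = -634106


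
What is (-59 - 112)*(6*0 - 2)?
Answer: 342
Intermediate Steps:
(-59 - 112)*(6*0 - 2) = -171*(0 - 2) = -171*(-2) = 342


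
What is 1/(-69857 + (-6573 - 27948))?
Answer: -1/104378 ≈ -9.5806e-6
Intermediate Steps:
1/(-69857 + (-6573 - 27948)) = 1/(-69857 - 34521) = 1/(-104378) = -1/104378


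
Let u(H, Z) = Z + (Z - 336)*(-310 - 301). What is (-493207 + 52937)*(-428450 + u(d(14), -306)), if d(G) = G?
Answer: 16067213380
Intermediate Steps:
u(H, Z) = 205296 - 610*Z (u(H, Z) = Z + (-336 + Z)*(-611) = Z + (205296 - 611*Z) = 205296 - 610*Z)
(-493207 + 52937)*(-428450 + u(d(14), -306)) = (-493207 + 52937)*(-428450 + (205296 - 610*(-306))) = -440270*(-428450 + (205296 + 186660)) = -440270*(-428450 + 391956) = -440270*(-36494) = 16067213380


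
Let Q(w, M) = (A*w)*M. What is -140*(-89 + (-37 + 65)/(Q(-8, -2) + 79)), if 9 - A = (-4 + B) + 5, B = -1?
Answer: 2774660/223 ≈ 12442.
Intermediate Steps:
A = 9 (A = 9 - ((-4 - 1) + 5) = 9 - (-5 + 5) = 9 - 1*0 = 9 + 0 = 9)
Q(w, M) = 9*M*w (Q(w, M) = (9*w)*M = 9*M*w)
-140*(-89 + (-37 + 65)/(Q(-8, -2) + 79)) = -140*(-89 + (-37 + 65)/(9*(-2)*(-8) + 79)) = -140*(-89 + 28/(144 + 79)) = -140*(-89 + 28/223) = -140*(-19819/223) = 2774660/223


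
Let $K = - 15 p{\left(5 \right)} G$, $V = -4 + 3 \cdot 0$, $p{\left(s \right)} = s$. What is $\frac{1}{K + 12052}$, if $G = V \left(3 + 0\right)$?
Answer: $\frac{1}{12952} \approx 7.7208 \cdot 10^{-5}$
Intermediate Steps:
$V = -4$ ($V = -4 + 0 = -4$)
$G = -12$ ($G = - 4 \left(3 + 0\right) = \left(-4\right) 3 = -12$)
$K = 900$ ($K = \left(-15\right) 5 \left(-12\right) = \left(-75\right) \left(-12\right) = 900$)
$\frac{1}{K + 12052} = \frac{1}{900 + 12052} = \frac{1}{12952}$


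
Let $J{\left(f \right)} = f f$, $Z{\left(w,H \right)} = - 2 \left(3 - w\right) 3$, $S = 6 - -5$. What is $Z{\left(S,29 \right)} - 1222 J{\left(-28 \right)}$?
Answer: $-958000$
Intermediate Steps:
$S = 11$ ($S = 6 + 5 = 11$)
$Z{\left(w,H \right)} = -18 + 6 w$ ($Z{\left(w,H \right)} = \left(-6 + 2 w\right) 3 = -18 + 6 w$)
$J{\left(f \right)} = f^{2}$
$Z{\left(S,29 \right)} - 1222 J{\left(-28 \right)} = \left(-18 + 6 \cdot 11\right) - 1222 \left(-28\right)^{2} = \left(-18 + 66\right) - 958048 = 48 - 958048 = -958000$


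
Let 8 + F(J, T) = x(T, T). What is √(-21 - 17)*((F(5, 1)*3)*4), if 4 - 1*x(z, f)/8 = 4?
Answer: -96*I*√38 ≈ -591.78*I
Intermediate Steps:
x(z, f) = 0 (x(z, f) = 32 - 8*4 = 32 - 32 = 0)
F(J, T) = -8 (F(J, T) = -8 + 0 = -8)
√(-21 - 17)*((F(5, 1)*3)*4) = √(-21 - 17)*(-8*3*4) = √(-38)*(-24*4) = (I*√38)*(-96) = -96*I*√38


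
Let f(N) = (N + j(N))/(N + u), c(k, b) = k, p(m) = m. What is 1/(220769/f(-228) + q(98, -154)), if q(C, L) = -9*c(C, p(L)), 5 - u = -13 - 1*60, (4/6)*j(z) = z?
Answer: 19/1087087 ≈ 1.7478e-5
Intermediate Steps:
j(z) = 3*z/2
u = 78 (u = 5 - (-13 - 1*60) = 5 - (-13 - 60) = 5 - 1*(-73) = 5 + 73 = 78)
f(N) = 5*N/(2*(78 + N)) (f(N) = (N + 3*N/2)/(N + 78) = (5*N/2)/(78 + N) = 5*N/(2*(78 + N)))
q(C, L) = -9*C
1/(220769/f(-228) + q(98, -154)) = 1/(220769/(((5/2)*(-228)/(78 - 228))) - 9*98) = 1/(220769/(((5/2)*(-228)/(-150))) - 882) = 1/(220769/(((5/2)*(-228)*(-1/150))) - 882) = 1/(220769/(19/5) - 882) = 1/(220769*(5/19) - 882) = 1/(1103845/19 - 882) = 1/(1087087/19) = 19/1087087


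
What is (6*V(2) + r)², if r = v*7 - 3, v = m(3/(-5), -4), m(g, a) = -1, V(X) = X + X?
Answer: 196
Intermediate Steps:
V(X) = 2*X
v = -1
r = -10 (r = -1*7 - 3 = -7 - 3 = -10)
(6*V(2) + r)² = (6*(2*2) - 10)² = (6*4 - 10)² = (24 - 10)² = 14² = 196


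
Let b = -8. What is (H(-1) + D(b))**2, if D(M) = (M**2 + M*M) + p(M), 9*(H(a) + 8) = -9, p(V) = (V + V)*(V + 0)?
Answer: 61009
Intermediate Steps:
p(V) = 2*V**2 (p(V) = (2*V)*V = 2*V**2)
H(a) = -9 (H(a) = -8 + (1/9)*(-9) = -8 - 1 = -9)
D(M) = 4*M**2 (D(M) = (M**2 + M*M) + 2*M**2 = (M**2 + M**2) + 2*M**2 = 2*M**2 + 2*M**2 = 4*M**2)
(H(-1) + D(b))**2 = (-9 + 4*(-8)**2)**2 = (-9 + 4*64)**2 = (-9 + 256)**2 = 247**2 = 61009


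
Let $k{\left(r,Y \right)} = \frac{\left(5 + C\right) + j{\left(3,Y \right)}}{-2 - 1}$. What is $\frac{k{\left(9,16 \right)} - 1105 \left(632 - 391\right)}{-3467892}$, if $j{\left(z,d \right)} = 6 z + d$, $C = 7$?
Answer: $\frac{798961}{10403676} \approx 0.076796$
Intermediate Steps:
$j{\left(z,d \right)} = d + 6 z$
$k{\left(r,Y \right)} = -10 - \frac{Y}{3}$ ($k{\left(r,Y \right)} = \frac{\left(5 + 7\right) + \left(Y + 6 \cdot 3\right)}{-2 - 1} = \frac{12 + \left(Y + 18\right)}{-3} = \left(12 + \left(18 + Y\right)\right) \left(- \frac{1}{3}\right) = \left(30 + Y\right) \left(- \frac{1}{3}\right) = -10 - \frac{Y}{3}$)
$\frac{k{\left(9,16 \right)} - 1105 \left(632 - 391\right)}{-3467892} = \frac{\left(-10 - \frac{16}{3}\right) - 1105 \left(632 - 391\right)}{-3467892} = \left(\left(-10 - \frac{16}{3}\right) - 1105 \left(632 - 391\right)\right) \left(- \frac{1}{3467892}\right) = \left(- \frac{46}{3} - 266305\right) \left(- \frac{1}{3467892}\right) = \left(- \frac{798961}{3}\right) \left(- \frac{1}{3467892}\right) = \frac{798961}{10403676}$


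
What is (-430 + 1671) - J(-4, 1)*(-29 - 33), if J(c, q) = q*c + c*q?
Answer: 745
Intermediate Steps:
J(c, q) = 2*c*q (J(c, q) = c*q + c*q = 2*c*q)
(-430 + 1671) - J(-4, 1)*(-29 - 33) = (-430 + 1671) - 2*(-4)*1*(-29 - 33) = 1241 - (-8)*(-62) = 1241 - 1*496 = 1241 - 496 = 745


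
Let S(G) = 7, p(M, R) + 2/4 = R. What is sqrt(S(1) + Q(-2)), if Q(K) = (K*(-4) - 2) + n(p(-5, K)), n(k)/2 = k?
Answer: 2*sqrt(2) ≈ 2.8284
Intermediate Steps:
p(M, R) = -1/2 + R
n(k) = 2*k
Q(K) = -3 - 2*K (Q(K) = (K*(-4) - 2) + 2*(-1/2 + K) = (-4*K - 2) + (-1 + 2*K) = (-2 - 4*K) + (-1 + 2*K) = -3 - 2*K)
sqrt(S(1) + Q(-2)) = sqrt(7 + (-3 - 2*(-2))) = sqrt(7 + (-3 + 4)) = sqrt(7 + 1) = sqrt(8) = 2*sqrt(2)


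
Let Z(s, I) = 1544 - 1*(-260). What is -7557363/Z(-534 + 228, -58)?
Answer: -687033/164 ≈ -4189.2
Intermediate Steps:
Z(s, I) = 1804 (Z(s, I) = 1544 + 260 = 1804)
-7557363/Z(-534 + 228, -58) = -7557363/1804 = -7557363*1/1804 = -687033/164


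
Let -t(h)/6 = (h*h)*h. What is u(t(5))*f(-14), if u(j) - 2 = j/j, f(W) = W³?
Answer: -8232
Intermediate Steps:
t(h) = -6*h³ (t(h) = -6*h*h*h = -6*h²*h = -6*h³)
u(j) = 3 (u(j) = 2 + j/j = 2 + 1 = 3)
u(t(5))*f(-14) = 3*(-14)³ = 3*(-2744) = -8232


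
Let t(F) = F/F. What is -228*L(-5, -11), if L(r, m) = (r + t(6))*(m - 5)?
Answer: -14592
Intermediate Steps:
t(F) = 1
L(r, m) = (1 + r)*(-5 + m) (L(r, m) = (r + 1)*(m - 5) = (1 + r)*(-5 + m))
-228*L(-5, -11) = -228*(-5 - 11 - 5*(-5) - 11*(-5)) = -228*(-5 - 11 + 25 + 55) = -228*64 = -14592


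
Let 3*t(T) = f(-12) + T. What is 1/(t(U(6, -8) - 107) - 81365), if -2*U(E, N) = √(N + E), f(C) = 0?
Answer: -488404/39756411203 + I*√2/39756411203 ≈ -1.2285e-5 + 3.5572e-11*I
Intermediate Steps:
U(E, N) = -√(E + N)/2 (U(E, N) = -√(N + E)/2 = -√(E + N)/2)
t(T) = T/3 (t(T) = (0 + T)/3 = T/3)
1/(t(U(6, -8) - 107) - 81365) = 1/((-√(6 - 8)/2 - 107)/3 - 81365) = 1/((-I*√2/2 - 107)/3 - 81365) = 1/((-107 - I*√2/2)/3 - 81365) = 1/((-107/3 - I*√2/6) - 81365) = 1/(-244202/3 - I*√2/6)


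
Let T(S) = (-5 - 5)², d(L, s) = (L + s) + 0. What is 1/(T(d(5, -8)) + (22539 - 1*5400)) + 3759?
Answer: 64801402/17239 ≈ 3759.0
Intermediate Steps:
d(L, s) = L + s
T(S) = 100 (T(S) = (-10)² = 100)
1/(T(d(5, -8)) + (22539 - 1*5400)) + 3759 = 1/(100 + (22539 - 1*5400)) + 3759 = 1/(100 + (22539 - 5400)) + 3759 = 1/(100 + 17139) + 3759 = 1/17239 + 3759 = 64801402/17239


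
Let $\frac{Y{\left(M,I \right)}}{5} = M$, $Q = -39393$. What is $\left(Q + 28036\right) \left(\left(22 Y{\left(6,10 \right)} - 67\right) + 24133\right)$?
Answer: $-280813182$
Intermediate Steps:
$Y{\left(M,I \right)} = 5 M$
$\left(Q + 28036\right) \left(\left(22 Y{\left(6,10 \right)} - 67\right) + 24133\right) = \left(-39393 + 28036\right) \left(\left(22 \cdot 5 \cdot 6 - 67\right) + 24133\right) = - 11357 \left(\left(22 \cdot 30 - 67\right) + 24133\right) = - 11357 \left(\left(660 - 67\right) + 24133\right) = - 11357 \left(593 + 24133\right) = \left(-11357\right) 24726 = -280813182$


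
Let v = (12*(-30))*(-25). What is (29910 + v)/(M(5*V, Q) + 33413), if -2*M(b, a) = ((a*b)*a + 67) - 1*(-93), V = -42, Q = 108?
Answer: 12970/419351 ≈ 0.030929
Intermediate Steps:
M(b, a) = -80 - b*a**2/2 (M(b, a) = -(((a*b)*a + 67) - 1*(-93))/2 = -((b*a**2 + 67) + 93)/2 = -((67 + b*a**2) + 93)/2 = -(160 + b*a**2)/2 = -80 - b*a**2/2)
v = 9000 (v = -360*(-25) = 9000)
(29910 + v)/(M(5*V, Q) + 33413) = (29910 + 9000)/((-80 - 1/2*5*(-42)*108**2) + 33413) = 38910/((-80 - 1/2*(-210)*11664) + 33413) = 38910/((-80 + 1224720) + 33413) = 38910/(1224640 + 33413) = 38910/1258053 = 38910*(1/1258053) = 12970/419351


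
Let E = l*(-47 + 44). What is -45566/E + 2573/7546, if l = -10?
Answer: -171881923/113190 ≈ -1518.5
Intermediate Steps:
E = 30 (E = -10*(-47 + 44) = -10*(-3) = 30)
-45566/E + 2573/7546 = -45566/30 + 2573/7546 = -45566*1/30 + 2573*(1/7546) = -22783/15 + 2573/7546 = -171881923/113190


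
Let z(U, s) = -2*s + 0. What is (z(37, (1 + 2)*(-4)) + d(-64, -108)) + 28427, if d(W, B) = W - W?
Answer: 28451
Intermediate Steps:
z(U, s) = -2*s
d(W, B) = 0
(z(37, (1 + 2)*(-4)) + d(-64, -108)) + 28427 = (-2*(1 + 2)*(-4) + 0) + 28427 = (-6*(-4) + 0) + 28427 = (-2*(-12) + 0) + 28427 = (24 + 0) + 28427 = 24 + 28427 = 28451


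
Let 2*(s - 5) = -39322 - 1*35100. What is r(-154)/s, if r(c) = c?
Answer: 77/18603 ≈ 0.0041391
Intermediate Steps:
s = -37206 (s = 5 + (-39322 - 1*35100)/2 = 5 + (-39322 - 35100)/2 = 5 + (½)*(-74422) = 5 - 37211 = -37206)
r(-154)/s = -154/(-37206) = -154*(-1/37206) = 77/18603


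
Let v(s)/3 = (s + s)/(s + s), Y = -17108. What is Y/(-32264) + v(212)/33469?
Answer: 143171111/269960954 ≈ 0.53034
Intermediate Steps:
v(s) = 3 (v(s) = 3*((s + s)/(s + s)) = 3*((2*s)/((2*s))) = 3*((2*s)*(1/(2*s))) = 3*1 = 3)
Y/(-32264) + v(212)/33469 = -17108/(-32264) + 3/33469 = -17108*(-1/32264) + 3*(1/33469) = 4277/8066 + 3/33469 = 143171111/269960954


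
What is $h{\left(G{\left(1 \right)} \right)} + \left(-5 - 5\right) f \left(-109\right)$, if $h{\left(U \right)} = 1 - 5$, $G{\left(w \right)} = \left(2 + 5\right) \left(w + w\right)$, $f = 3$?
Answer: $3266$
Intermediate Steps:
$G{\left(w \right)} = 14 w$ ($G{\left(w \right)} = 7 \cdot 2 w = 14 w$)
$h{\left(U \right)} = -4$ ($h{\left(U \right)} = 1 - 5 = -4$)
$h{\left(G{\left(1 \right)} \right)} + \left(-5 - 5\right) f \left(-109\right) = -4 + \left(-5 - 5\right) 3 \left(-109\right) = -4 + \left(-10\right) 3 \left(-109\right) = -4 - -3270 = -4 + 3270 = 3266$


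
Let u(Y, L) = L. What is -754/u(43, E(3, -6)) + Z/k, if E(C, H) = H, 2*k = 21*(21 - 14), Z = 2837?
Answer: 8049/49 ≈ 164.27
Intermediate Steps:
k = 147/2 (k = (21*(21 - 14))/2 = (21*7)/2 = (1/2)*147 = 147/2 ≈ 73.500)
-754/u(43, E(3, -6)) + Z/k = -754/(-6) + 2837/(147/2) = -754*(-1/6) + 2837*(2/147) = 377/3 + 5674/147 = 8049/49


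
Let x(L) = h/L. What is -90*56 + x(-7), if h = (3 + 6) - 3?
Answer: -35286/7 ≈ -5040.9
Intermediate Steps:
h = 6 (h = 9 - 3 = 6)
x(L) = 6/L
-90*56 + x(-7) = -90*56 + 6/(-7) = -5040 + 6*(-⅐) = -5040 - 6/7 = -35286/7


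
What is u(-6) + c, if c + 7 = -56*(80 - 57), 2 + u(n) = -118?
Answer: -1415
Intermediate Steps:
u(n) = -120 (u(n) = -2 - 118 = -120)
c = -1295 (c = -7 - 56*(80 - 57) = -7 - 56*23 = -7 - 1288 = -1295)
u(-6) + c = -120 - 1295 = -1415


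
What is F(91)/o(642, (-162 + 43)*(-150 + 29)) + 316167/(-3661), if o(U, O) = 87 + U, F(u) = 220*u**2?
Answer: 6439197277/2668869 ≈ 2412.7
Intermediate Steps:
F(91)/o(642, (-162 + 43)*(-150 + 29)) + 316167/(-3661) = (220*91**2)/(87 + 642) + 316167/(-3661) = (220*8281)/729 + 316167*(-1/3661) = 1821820*(1/729) - 316167/3661 = 1821820/729 - 316167/3661 = 6439197277/2668869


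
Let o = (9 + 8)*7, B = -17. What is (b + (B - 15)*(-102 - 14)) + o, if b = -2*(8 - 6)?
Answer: 3827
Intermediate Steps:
b = -4 (b = -2*2 = -4)
o = 119 (o = 17*7 = 119)
(b + (B - 15)*(-102 - 14)) + o = (-4 + (-17 - 15)*(-102 - 14)) + 119 = (-4 - 32*(-116)) + 119 = (-4 + 3712) + 119 = 3708 + 119 = 3827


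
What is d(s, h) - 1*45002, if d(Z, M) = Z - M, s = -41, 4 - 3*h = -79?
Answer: -135212/3 ≈ -45071.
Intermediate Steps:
h = 83/3 (h = 4/3 - ⅓*(-79) = 4/3 + 79/3 = 83/3 ≈ 27.667)
d(s, h) - 1*45002 = (-41 - 1*83/3) - 1*45002 = (-41 - 83/3) - 45002 = -206/3 - 45002 = -135212/3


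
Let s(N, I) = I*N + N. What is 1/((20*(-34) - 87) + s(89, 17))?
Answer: 1/835 ≈ 0.0011976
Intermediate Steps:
s(N, I) = N + I*N
1/((20*(-34) - 87) + s(89, 17)) = 1/((20*(-34) - 87) + 89*(1 + 17)) = 1/((-680 - 87) + 89*18) = 1/(-767 + 1602) = 1/835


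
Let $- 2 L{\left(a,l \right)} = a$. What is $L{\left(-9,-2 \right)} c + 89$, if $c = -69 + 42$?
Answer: $- \frac{65}{2} \approx -32.5$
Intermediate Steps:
$L{\left(a,l \right)} = - \frac{a}{2}$
$c = -27$
$L{\left(-9,-2 \right)} c + 89 = \left(- \frac{1}{2}\right) \left(-9\right) \left(-27\right) + 89 = \frac{9}{2} \left(-27\right) + 89 = - \frac{243}{2} + 89 = - \frac{65}{2}$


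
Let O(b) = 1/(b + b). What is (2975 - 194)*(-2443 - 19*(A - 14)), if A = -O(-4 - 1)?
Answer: -60595209/10 ≈ -6.0595e+6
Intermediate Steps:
O(b) = 1/(2*b)
A = 1/10 (A = -1/(2*(-4 - 1)) = -1/(2*(-5)) = -(-1)/(2*5) = -1*(-1/10) = 1/10 ≈ 0.10000)
(2975 - 194)*(-2443 - 19*(A - 14)) = (2975 - 194)*(-2443 - 19*(1/10 - 14)) = 2781*(-2443 - 19*(-139/10)) = 2781*(-2443 + 2641/10) = 2781*(-21789/10) = -60595209/10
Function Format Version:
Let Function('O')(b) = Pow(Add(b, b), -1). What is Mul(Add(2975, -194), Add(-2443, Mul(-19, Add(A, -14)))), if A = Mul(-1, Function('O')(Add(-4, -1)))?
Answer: Rational(-60595209, 10) ≈ -6.0595e+6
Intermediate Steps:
Function('O')(b) = Mul(Rational(1, 2), Pow(b, -1)) (Function('O')(b) = Pow(Mul(2, b), -1) = Mul(Rational(1, 2), Pow(b, -1)))
A = Rational(1, 10) (A = Mul(-1, Mul(Rational(1, 2), Pow(Add(-4, -1), -1))) = Mul(-1, Mul(Rational(1, 2), Pow(-5, -1))) = Mul(-1, Mul(Rational(1, 2), Rational(-1, 5))) = Mul(-1, Rational(-1, 10)) = Rational(1, 10) ≈ 0.10000)
Mul(Add(2975, -194), Add(-2443, Mul(-19, Add(A, -14)))) = Mul(Add(2975, -194), Add(-2443, Mul(-19, Add(Rational(1, 10), -14)))) = Mul(2781, Add(-2443, Mul(-19, Rational(-139, 10)))) = Mul(2781, Add(-2443, Rational(2641, 10))) = Mul(2781, Rational(-21789, 10)) = Rational(-60595209, 10)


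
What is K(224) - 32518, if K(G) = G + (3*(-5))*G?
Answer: -35654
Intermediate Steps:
K(G) = -14*G (K(G) = G - 15*G = -14*G)
K(224) - 32518 = -14*224 - 32518 = -3136 - 32518 = -35654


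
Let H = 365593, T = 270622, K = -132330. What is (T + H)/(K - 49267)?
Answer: -636215/181597 ≈ -3.5034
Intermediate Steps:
(T + H)/(K - 49267) = (270622 + 365593)/(-132330 - 49267) = 636215/(-181597) = 636215*(-1/181597) = -636215/181597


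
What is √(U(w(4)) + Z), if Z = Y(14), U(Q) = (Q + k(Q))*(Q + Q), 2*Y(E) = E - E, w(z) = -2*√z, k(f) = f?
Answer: 8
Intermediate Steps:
Y(E) = 0 (Y(E) = (E - E)/2 = (½)*0 = 0)
U(Q) = 4*Q² (U(Q) = (Q + Q)*(Q + Q) = (2*Q)*(2*Q) = 4*Q²)
Z = 0
√(U(w(4)) + Z) = √(4*(-2*√4)² + 0) = √(4*(-2*2)² + 0) = √(4*(-4)² + 0) = √(4*16 + 0) = √(64 + 0) = √64 = 8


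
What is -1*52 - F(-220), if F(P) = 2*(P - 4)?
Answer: 396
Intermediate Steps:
F(P) = -8 + 2*P (F(P) = 2*(-4 + P) = -8 + 2*P)
-1*52 - F(-220) = -1*52 - (-8 + 2*(-220)) = -52 - (-8 - 440) = -52 - 1*(-448) = -52 + 448 = 396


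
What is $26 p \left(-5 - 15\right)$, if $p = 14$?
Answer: $-7280$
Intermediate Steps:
$26 p \left(-5 - 15\right) = 26 \cdot 14 \left(-5 - 15\right) = 26 \cdot 14 \left(-20\right) = 26 \left(-280\right) = -7280$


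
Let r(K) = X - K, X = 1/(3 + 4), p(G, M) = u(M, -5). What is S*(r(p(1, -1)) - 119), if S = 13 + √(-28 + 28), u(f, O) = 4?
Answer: -11180/7 ≈ -1597.1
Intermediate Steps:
p(G, M) = 4
X = ⅐ (X = 1/7 = ⅐ ≈ 0.14286)
S = 13 (S = 13 + √0 = 13 + 0 = 13)
r(K) = ⅐ - K
S*(r(p(1, -1)) - 119) = 13*((⅐ - 1*4) - 119) = 13*((⅐ - 4) - 119) = 13*(-27/7 - 119) = 13*(-860/7) = -11180/7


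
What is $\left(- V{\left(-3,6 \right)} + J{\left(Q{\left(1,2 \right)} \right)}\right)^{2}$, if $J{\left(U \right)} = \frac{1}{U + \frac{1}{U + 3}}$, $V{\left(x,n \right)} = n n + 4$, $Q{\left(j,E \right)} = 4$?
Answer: $\frac{1329409}{841} \approx 1580.7$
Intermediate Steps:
$V{\left(x,n \right)} = 4 + n^{2}$ ($V{\left(x,n \right)} = n^{2} + 4 = 4 + n^{2}$)
$J{\left(U \right)} = \frac{1}{U + \frac{1}{3 + U}}$
$\left(- V{\left(-3,6 \right)} + J{\left(Q{\left(1,2 \right)} \right)}\right)^{2} = \left(- (4 + 6^{2}) + \frac{3 + 4}{1 + 4^{2} + 3 \cdot 4}\right)^{2} = \left(- (4 + 36) + \frac{1}{1 + 16 + 12} \cdot 7\right)^{2} = \left(\left(-1\right) 40 + \frac{1}{29} \cdot 7\right)^{2} = \left(-40 + \frac{1}{29} \cdot 7\right)^{2} = \left(-40 + \frac{7}{29}\right)^{2} = \left(- \frac{1153}{29}\right)^{2} = \frac{1329409}{841}$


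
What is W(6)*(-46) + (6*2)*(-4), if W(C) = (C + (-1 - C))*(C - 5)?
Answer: -2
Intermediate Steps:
W(C) = 5 - C (W(C) = -(-5 + C) = 5 - C)
W(6)*(-46) + (6*2)*(-4) = (5 - 1*6)*(-46) + (6*2)*(-4) = (5 - 6)*(-46) + 12*(-4) = -1*(-46) - 48 = 46 - 48 = -2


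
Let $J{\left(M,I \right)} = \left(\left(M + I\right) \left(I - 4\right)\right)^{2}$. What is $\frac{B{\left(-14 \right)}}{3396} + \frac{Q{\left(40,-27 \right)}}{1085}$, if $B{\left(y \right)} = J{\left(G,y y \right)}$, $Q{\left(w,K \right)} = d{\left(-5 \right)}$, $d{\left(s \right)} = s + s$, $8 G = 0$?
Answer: $\frac{25609027018}{61411} \approx 4.1701 \cdot 10^{5}$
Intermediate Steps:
$G = 0$ ($G = \frac{1}{8} \cdot 0 = 0$)
$d{\left(s \right)} = 2 s$
$Q{\left(w,K \right)} = -10$ ($Q{\left(w,K \right)} = 2 \left(-5\right) = -10$)
$J{\left(M,I \right)} = \left(-4 + I\right)^{2} \left(I + M\right)^{2}$ ($J{\left(M,I \right)} = \left(\left(I + M\right) \left(-4 + I\right)\right)^{2} = \left(\left(-4 + I\right) \left(I + M\right)\right)^{2} = \left(-4 + I\right)^{2} \left(I + M\right)^{2}$)
$B{\left(y \right)} = y^{4} \left(-4 + y^{2}\right)^{2}$ ($B{\left(y \right)} = \left(-4 + y y\right)^{2} \left(y y + 0\right)^{2} = \left(-4 + y^{2}\right)^{2} \left(y^{2} + 0\right)^{2} = \left(-4 + y^{2}\right)^{2} \left(y^{2}\right)^{2} = \left(-4 + y^{2}\right)^{2} y^{4} = y^{4} \left(-4 + y^{2}\right)^{2}$)
$\frac{B{\left(-14 \right)}}{3396} + \frac{Q{\left(40,-27 \right)}}{1085} = \frac{\left(-14\right)^{4} \left(-4 + \left(-14\right)^{2}\right)^{2}}{3396} - \frac{10}{1085} = 38416 \left(-4 + 196\right)^{2} \cdot \frac{1}{3396} - \frac{2}{217} = 38416 \cdot 192^{2} \cdot \frac{1}{3396} - \frac{2}{217} = 38416 \cdot 36864 \cdot \frac{1}{3396} - \frac{2}{217} = 1416167424 \cdot \frac{1}{3396} - \frac{2}{217} = \frac{118013952}{283} - \frac{2}{217} = \frac{25609027018}{61411}$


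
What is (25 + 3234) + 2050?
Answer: 5309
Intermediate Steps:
(25 + 3234) + 2050 = 3259 + 2050 = 5309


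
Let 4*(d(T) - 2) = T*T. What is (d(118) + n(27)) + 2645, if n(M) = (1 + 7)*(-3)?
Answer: 6104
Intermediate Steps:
n(M) = -24 (n(M) = 8*(-3) = -24)
d(T) = 2 + T²/4 (d(T) = 2 + (T*T)/4 = 2 + T²/4)
(d(118) + n(27)) + 2645 = ((2 + (¼)*118²) - 24) + 2645 = ((2 + (¼)*13924) - 24) + 2645 = ((2 + 3481) - 24) + 2645 = (3483 - 24) + 2645 = 3459 + 2645 = 6104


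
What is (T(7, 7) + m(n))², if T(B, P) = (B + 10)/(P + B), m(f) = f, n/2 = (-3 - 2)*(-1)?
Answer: 24649/196 ≈ 125.76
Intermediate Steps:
n = 10 (n = 2*((-3 - 2)*(-1)) = 2*(-5*(-1)) = 2*5 = 10)
T(B, P) = (10 + B)/(B + P)
(T(7, 7) + m(n))² = ((10 + 7)/(7 + 7) + 10)² = (17/14 + 10)² = (157/14)² = 24649/196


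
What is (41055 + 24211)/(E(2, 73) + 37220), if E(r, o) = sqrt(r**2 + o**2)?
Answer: 2429200520/1385323067 - 65266*sqrt(5333)/1385323067 ≈ 1.7501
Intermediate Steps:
E(r, o) = sqrt(o**2 + r**2)
(41055 + 24211)/(E(2, 73) + 37220) = (41055 + 24211)/(sqrt(73**2 + 2**2) + 37220) = 65266/(sqrt(5329 + 4) + 37220) = 65266/(sqrt(5333) + 37220) = 65266/(37220 + sqrt(5333))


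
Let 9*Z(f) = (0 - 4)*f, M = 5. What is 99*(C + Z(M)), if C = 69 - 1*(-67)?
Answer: 13244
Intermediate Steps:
Z(f) = -4*f/9 (Z(f) = ((0 - 4)*f)/9 = (-4*f)/9 = -4*f/9)
C = 136 (C = 69 + 67 = 136)
99*(C + Z(M)) = 99*(136 - 4/9*5) = 99*(136 - 20/9) = 99*(1204/9) = 13244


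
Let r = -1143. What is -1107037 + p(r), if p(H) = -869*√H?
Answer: -1107037 - 2607*I*√127 ≈ -1.107e+6 - 29379.0*I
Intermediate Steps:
-1107037 + p(r) = -1107037 - 2607*I*√127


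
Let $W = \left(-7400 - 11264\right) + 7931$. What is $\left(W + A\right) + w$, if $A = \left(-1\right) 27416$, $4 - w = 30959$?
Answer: $-69104$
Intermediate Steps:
$w = -30955$ ($w = 4 - 30959 = -30955$)
$W = -10733$ ($W = -18664 + 7931 = -10733$)
$A = -27416$
$\left(W + A\right) + w = \left(-10733 - 27416\right) - 30955 = -38149 - 30955 = -69104$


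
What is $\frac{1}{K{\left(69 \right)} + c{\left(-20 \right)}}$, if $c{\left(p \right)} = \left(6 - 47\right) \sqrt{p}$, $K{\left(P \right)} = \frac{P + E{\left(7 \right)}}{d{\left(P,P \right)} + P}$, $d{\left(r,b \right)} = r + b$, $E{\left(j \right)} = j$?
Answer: $\frac{3933}{360147289} + \frac{1756809 i \sqrt{5}}{720294578} \approx 1.0921 \cdot 10^{-5} + 0.0054538 i$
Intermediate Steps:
$d{\left(r,b \right)} = b + r$
$K{\left(P \right)} = \frac{7 + P}{3 P}$ ($K{\left(P \right)} = \frac{P + 7}{\left(P + P\right) + P} = \frac{7 + P}{2 P + P} = \frac{7 + P}{3 P}$)
$c{\left(p \right)} = - 41 \sqrt{p}$ ($c{\left(p \right)} = \left(6 - 47\right) \sqrt{p} = - 41 \sqrt{p}$)
$\frac{1}{K{\left(69 \right)} + c{\left(-20 \right)}} = \frac{1}{\frac{7 + 69}{3 \cdot 69} - 41 \sqrt{-20}} = \frac{1}{\frac{1}{3} \cdot \frac{1}{69} \cdot 76 - 41 \cdot 2 i \sqrt{5}} = \frac{1}{\frac{76}{207} - 82 i \sqrt{5}}$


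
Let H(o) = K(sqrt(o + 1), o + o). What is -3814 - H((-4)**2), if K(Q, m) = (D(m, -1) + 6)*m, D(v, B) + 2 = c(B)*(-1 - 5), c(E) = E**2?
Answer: -3750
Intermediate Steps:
D(v, B) = -2 - 6*B**2 (D(v, B) = -2 + B**2*(-1 - 5) = -2 + B**2*(-6) = -2 - 6*B**2)
K(Q, m) = -2*m (K(Q, m) = ((-2 - 6*(-1)**2) + 6)*m = ((-2 - 6*1) + 6)*m = ((-2 - 6) + 6)*m = (-8 + 6)*m = -2*m)
H(o) = -4*o (H(o) = -2*(o + o) = -4*o)
-3814 - H((-4)**2) = -3814 - (-4)*(-4)**2 = -3814 - (-4)*16 = -3814 - 1*(-64) = -3814 + 64 = -3750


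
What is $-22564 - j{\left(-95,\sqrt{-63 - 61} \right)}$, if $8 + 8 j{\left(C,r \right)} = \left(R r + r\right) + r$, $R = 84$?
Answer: $-22563 - \frac{43 i \sqrt{31}}{2} \approx -22563.0 - 119.71 i$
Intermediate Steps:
$j{\left(C,r \right)} = -1 + \frac{43 r}{4}$ ($j{\left(C,r \right)} = -1 + \frac{\left(84 r + r\right) + r}{8} = -1 + \frac{85 r + r}{8} = -1 + \frac{86 r}{8} = -1 + \frac{43 r}{4}$)
$-22564 - j{\left(-95,\sqrt{-63 - 61} \right)} = -22564 - \left(-1 + \frac{43 \sqrt{-63 - 61}}{4}\right) = -22564 - \left(-1 + \frac{43 \sqrt{-124}}{4}\right) = -22564 - \left(-1 + \frac{43 \cdot 2 i \sqrt{31}}{4}\right) = -22564 - \left(-1 + \frac{43 i \sqrt{31}}{2}\right) = -22564 + \left(1 - \frac{43 i \sqrt{31}}{2}\right) = -22563 - \frac{43 i \sqrt{31}}{2}$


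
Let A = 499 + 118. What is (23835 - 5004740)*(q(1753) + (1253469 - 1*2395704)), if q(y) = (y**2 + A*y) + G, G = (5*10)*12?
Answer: -15007342242375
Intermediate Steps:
G = 600 (G = 50*12 = 600)
A = 617
q(y) = 600 + y**2 + 617*y (q(y) = (y**2 + 617*y) + 600 = 600 + y**2 + 617*y)
(23835 - 5004740)*(q(1753) + (1253469 - 1*2395704)) = (23835 - 5004740)*((600 + 1753**2 + 617*1753) + (1253469 - 1*2395704)) = -4980905*((600 + 3073009 + 1081601) + (1253469 - 2395704)) = -4980905*(4155210 - 1142235) = -4980905*3012975 = -15007342242375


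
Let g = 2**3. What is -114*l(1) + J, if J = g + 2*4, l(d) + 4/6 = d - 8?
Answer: 890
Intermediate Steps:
g = 8
l(d) = -26/3 + d (l(d) = -2/3 + (d - 8) = -2/3 + (-8 + d) = -26/3 + d)
J = 16 (J = 8 + 2*4 = 8 + 8 = 16)
-114*l(1) + J = -114*(-26/3 + 1) + 16 = -114*(-23/3) + 16 = 874 + 16 = 890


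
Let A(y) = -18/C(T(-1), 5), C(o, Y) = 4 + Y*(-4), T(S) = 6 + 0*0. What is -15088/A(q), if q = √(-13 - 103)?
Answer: -120704/9 ≈ -13412.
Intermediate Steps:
q = 2*I*√29 (q = √(-116) = 2*I*√29 ≈ 10.77*I)
T(S) = 6 (T(S) = 6 + 0 = 6)
C(o, Y) = 4 - 4*Y
A(y) = 9/8 (A(y) = -18/(4 - 4*5) = -18/(4 - 20) = -18/(-16) = -18*(-1/16) = 9/8)
-15088/A(q) = -15088/9/8 = -15088*8/9 = -120704/9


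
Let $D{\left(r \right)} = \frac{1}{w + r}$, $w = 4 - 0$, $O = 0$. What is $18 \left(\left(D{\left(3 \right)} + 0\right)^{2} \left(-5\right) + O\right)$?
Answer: $- \frac{90}{49} \approx -1.8367$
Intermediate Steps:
$w = 4$ ($w = 4 + 0 = 4$)
$D{\left(r \right)} = \frac{1}{4 + r}$
$18 \left(\left(D{\left(3 \right)} + 0\right)^{2} \left(-5\right) + O\right) = 18 \left(\left(\frac{1}{4 + 3} + 0\right)^{2} \left(-5\right) + 0\right) = 18 \left(\left(\frac{1}{7} + 0\right)^{2} \left(-5\right) + 0\right) = 18 \left(\left(\frac{1}{7}\right)^{2} \left(-5\right) + 0\right) = 18 \left(\frac{1}{49} \left(-5\right) + 0\right) = 18 \left(- \frac{5}{49} + 0\right) = 18 \left(- \frac{5}{49}\right) = - \frac{90}{49}$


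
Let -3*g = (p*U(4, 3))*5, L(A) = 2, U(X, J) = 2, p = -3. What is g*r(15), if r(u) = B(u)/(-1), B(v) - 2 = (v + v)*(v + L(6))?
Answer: -5120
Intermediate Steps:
g = 10 (g = -(-3*2)*5/3 = -(-2)*5 = -⅓*(-30) = 10)
B(v) = 2 + 2*v*(2 + v) (B(v) = 2 + (v + v)*(v + 2) = 2 + (2*v)*(2 + v) = 2 + 2*v*(2 + v))
r(u) = -2 - 4*u - 2*u² (r(u) = (2 + 2*u² + 4*u)/(-1) = (2 + 2*u² + 4*u)*(-1) = -2 - 4*u - 2*u²)
g*r(15) = 10*(-2 - 4*15 - 2*15²) = 10*(-2 - 60 - 2*225) = 10*(-2 - 60 - 450) = 10*(-512) = -5120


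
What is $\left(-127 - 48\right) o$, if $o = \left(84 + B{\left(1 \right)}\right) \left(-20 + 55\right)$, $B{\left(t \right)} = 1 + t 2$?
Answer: $-532875$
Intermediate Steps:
$B{\left(t \right)} = 1 + 2 t$
$o = 3045$ ($o = \left(84 + \left(1 + 2 \cdot 1\right)\right) \left(-20 + 55\right) = \left(84 + \left(1 + 2\right)\right) 35 = \left(84 + 3\right) 35 = 87 \cdot 35 = 3045$)
$\left(-127 - 48\right) o = \left(-127 - 48\right) 3045 = \left(-175\right) 3045 = -532875$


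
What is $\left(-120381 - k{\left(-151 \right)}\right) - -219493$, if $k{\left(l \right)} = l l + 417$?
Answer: $75894$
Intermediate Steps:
$k{\left(l \right)} = 417 + l^{2}$ ($k{\left(l \right)} = l^{2} + 417 = 417 + l^{2}$)
$\left(-120381 - k{\left(-151 \right)}\right) - -219493 = \left(-120381 - \left(417 + \left(-151\right)^{2}\right)\right) - -219493 = \left(-120381 - \left(417 + 22801\right)\right) + 219493 = \left(-120381 - 23218\right) + 219493 = -143599 + 219493 = 75894$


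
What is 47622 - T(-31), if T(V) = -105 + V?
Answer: 47758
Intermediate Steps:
47622 - T(-31) = 47622 - (-105 - 31) = 47622 - 1*(-136) = 47622 + 136 = 47758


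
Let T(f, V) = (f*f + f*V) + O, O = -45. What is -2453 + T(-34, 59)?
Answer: -3348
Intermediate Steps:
T(f, V) = -45 + f**2 + V*f (T(f, V) = (f*f + f*V) - 45 = (f**2 + V*f) - 45 = -45 + f**2 + V*f)
-2453 + T(-34, 59) = -2453 + (-45 + (-34)**2 + 59*(-34)) = -2453 + (-45 + 1156 - 2006) = -2453 - 895 = -3348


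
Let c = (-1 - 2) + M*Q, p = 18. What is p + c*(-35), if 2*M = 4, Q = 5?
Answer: -227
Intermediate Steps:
M = 2 (M = (½)*4 = 2)
c = 7 (c = (-1 - 2) + 2*5 = -3 + 10 = 7)
p + c*(-35) = 18 + 7*(-35) = 18 - 245 = -227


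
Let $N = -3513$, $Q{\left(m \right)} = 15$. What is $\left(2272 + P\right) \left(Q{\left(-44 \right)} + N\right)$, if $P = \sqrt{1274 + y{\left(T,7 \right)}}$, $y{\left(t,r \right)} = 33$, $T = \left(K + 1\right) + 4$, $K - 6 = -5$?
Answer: $-7947456 - 3498 \sqrt{1307} \approx -8.0739 \cdot 10^{6}$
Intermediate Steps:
$K = 1$ ($K = 6 - 5 = 1$)
$T = 6$ ($T = \left(1 + 1\right) + 4 = 2 + 4 = 6$)
$P = \sqrt{1307}$ ($P = \sqrt{1274 + 33} = \sqrt{1307} \approx 36.152$)
$\left(2272 + P\right) \left(Q{\left(-44 \right)} + N\right) = \left(2272 + \sqrt{1307}\right) \left(15 - 3513\right) = \left(2272 + \sqrt{1307}\right) \left(-3498\right) = -7947456 - 3498 \sqrt{1307}$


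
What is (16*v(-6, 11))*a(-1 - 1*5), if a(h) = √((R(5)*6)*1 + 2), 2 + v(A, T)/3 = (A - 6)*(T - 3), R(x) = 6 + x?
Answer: -9408*√17 ≈ -38790.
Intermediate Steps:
v(A, T) = -6 + 3*(-6 + A)*(-3 + T) (v(A, T) = -6 + 3*((A - 6)*(T - 3)) = -6 + 3*((-6 + A)*(-3 + T)) = -6 + 3*(-6 + A)*(-3 + T))
a(h) = 2*√17 (a(h) = √(((6 + 5)*6)*1 + 2) = √((11*6)*1 + 2) = √(66*1 + 2) = √(66 + 2) = √68 = 2*√17)
(16*v(-6, 11))*a(-1 - 1*5) = (16*(48 - 18*11 - 9*(-6) + 3*(-6)*11))*(2*√17) = (16*(48 - 198 + 54 - 198))*(2*√17) = (16*(-294))*(2*√17) = -9408*√17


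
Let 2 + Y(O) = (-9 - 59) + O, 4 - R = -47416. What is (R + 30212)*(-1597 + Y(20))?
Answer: -127859904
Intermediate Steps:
R = 47420 (R = 4 - 1*(-47416) = 4 + 47416 = 47420)
Y(O) = -70 + O (Y(O) = -2 + ((-9 - 59) + O) = -2 + (-68 + O) = -70 + O)
(R + 30212)*(-1597 + Y(20)) = (47420 + 30212)*(-1597 + (-70 + 20)) = 77632*(-1597 - 50) = 77632*(-1647) = -127859904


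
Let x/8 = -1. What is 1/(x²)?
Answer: 1/64 ≈ 0.015625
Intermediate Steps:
x = -8 (x = 8*(-1) = -8)
1/(x²) = 1/((-8)²) = 1/64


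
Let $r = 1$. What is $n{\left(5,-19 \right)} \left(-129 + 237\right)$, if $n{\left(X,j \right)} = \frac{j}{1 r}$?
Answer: $-2052$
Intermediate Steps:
$n{\left(X,j \right)} = j$ ($n{\left(X,j \right)} = \frac{j}{1 \cdot 1} = \frac{j}{1} = j 1 = j$)
$n{\left(5,-19 \right)} \left(-129 + 237\right) = - 19 \left(-129 + 237\right) = \left(-19\right) 108 = -2052$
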